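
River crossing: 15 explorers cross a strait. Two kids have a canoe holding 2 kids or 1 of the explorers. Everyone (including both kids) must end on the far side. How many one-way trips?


Per crossing of one of the explorers: kids→, one←, one of the explorers→, one← = 4 trips
15 × 4 = 60, + 1 final kids→ = 61
Minimum trips = 61

61


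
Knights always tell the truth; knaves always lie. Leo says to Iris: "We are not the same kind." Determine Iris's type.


Leo says: "We are not the same kind."
Case 1: Leo is a Knight (truth-teller)
  Statement is true → they ARE different → Iris is a Knave
Case 2: Leo is a Knave (liar)
  Statement is false → they are NOT different → Iris is a Knave
In both cases, Iris is a Knave.

Knave


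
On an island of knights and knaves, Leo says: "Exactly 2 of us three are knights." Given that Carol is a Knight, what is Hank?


Leo claims exactly 2 knights among Leo, Carol, Hank.
Given: Carol is a Knight.

Case 1: Leo is a Knight (tells truth)
  Then exactly 2 of the three are knights.
  Counting Leo, Carol: 2 knight(s) so far. Need 0 more → Hank = Knave.
Case 2: Leo is a Knave (lies)
  Then the count is NOT 2.
  If Hank = Knight, count = 2 = 2 → claim would be true, contradicts lie.
  If Hank = Knave, count = 1 ≠ 2 → lie confirmed ✓

Hank is a Knave.

Knave


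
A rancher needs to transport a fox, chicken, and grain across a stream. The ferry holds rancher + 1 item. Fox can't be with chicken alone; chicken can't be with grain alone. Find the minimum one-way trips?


1. rancher+chicken → 2. rancher ← 3. rancher+fox → 4. rancher+chicken ← 5. rancher+grain → 6. rancher ← 7. rancher+chicken →
Minimum trips = 7

7


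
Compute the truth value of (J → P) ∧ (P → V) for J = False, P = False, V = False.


J = False, P = False, V = False
Step 1: J → P is false only when J=True and P=False. Result: True
Step 2: P → V is false only when P=True and V=False. Result: True
Step 3: True ∧ True = True

True


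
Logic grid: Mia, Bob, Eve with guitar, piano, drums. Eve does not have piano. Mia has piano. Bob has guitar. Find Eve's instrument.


From clues:
  Bob → guitar
  Mia → piano
By elimination, Eve gets the remaining.

drums


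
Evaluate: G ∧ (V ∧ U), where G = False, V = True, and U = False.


G = False, V = True, U = False
Step 1: V ∧ U = True AND False = False
Step 2: G ∧ False = False AND False = False
AND is true only when ALL operands are true.

False


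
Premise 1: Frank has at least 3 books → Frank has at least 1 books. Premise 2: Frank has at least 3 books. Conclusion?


Modus ponens: P → Q, P ⊢ Q
P: Frank has at least 3 books
Q: Frank has at least 1 books
We have P → Q and P is true.
By modus ponens, Q must be true.

Frank has at least 1 books


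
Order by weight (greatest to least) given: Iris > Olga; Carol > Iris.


Constraints: Iris > Olga; Carol > Iris
Method: at each step, the next-highest is the one remaining person who never appears on the smaller side of a constraint between remaining people.
  Step 1: remaining {Iris, Carol, Olga}; on the smaller side: {Iris, Olga} → Carol is next (Carol > Iris).
  Step 2: remaining {Iris, Olga}; on the smaller side: {Olga} → Iris is next (Iris > Olga).
  Step 3: only Olga remains → lowest.
Final ranking (highest to lowest):

Carol > Iris > Olga


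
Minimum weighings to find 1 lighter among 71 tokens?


Each weighing has 3 outcomes (left heavy / balance / right heavy), so k weighings distinguish at most 3^k cases; splitting into three near-equal groups achieves this.
Need 3^k ≥ 71: 3^3 = 27 < 71 ≤ 3^4 = 81
k = ⌈log₃(71)⌉ = 4

4


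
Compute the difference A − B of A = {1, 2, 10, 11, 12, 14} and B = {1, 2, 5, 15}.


A = {1, 2, 10, 11, 12, 14}
B = {1, 2, 5, 15}
Operation: difference A − B
In A but not B: 10, 11, 12, 14

{10, 11, 12, 14}


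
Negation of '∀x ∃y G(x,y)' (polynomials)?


Original: ∀x ∃y G(x,y)
Rule: ¬∀→∃, ¬∃→∀, negate predicate.
Negation: ∃x ∀y ¬G(x,y)

∃x ∀y ¬G(x,y)


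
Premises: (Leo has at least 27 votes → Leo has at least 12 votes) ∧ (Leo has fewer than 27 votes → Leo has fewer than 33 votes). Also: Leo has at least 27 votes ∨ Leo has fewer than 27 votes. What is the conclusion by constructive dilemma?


Constructive dilemma: (P → Q) ∧ (R → S), P ∨ R ⊢ Q ∨ S
Premise 1: Leo has at least 27 votes → Leo has at least 12 votes
Premise 2: Leo has fewer than 27 votes → Leo has fewer than 33 votes
Premise 3: Leo has at least 27 votes ∨ Leo has fewer than 27 votes
Case 1: Assuming Leo has at least 27 votes, then by Premise 1, Leo has at least 12 votes.
Case 2: Assuming Leo has fewer than 27 votes, then by Premise 2, Leo has fewer than 33 votes.
Since one of Leo has at least 27 votes or Leo has fewer than 27 votes must hold, we get Leo has at least 12 votes or Leo has fewer than 33 votes.

Leo has at least 12 votes or Leo has fewer than 33 votes.


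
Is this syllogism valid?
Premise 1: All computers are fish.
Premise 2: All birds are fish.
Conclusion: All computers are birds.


Premise 1: All computers are fish.
Premise 2: All birds are fish.
Conclusion: All computers are birds.
Fallacy: undistributed middle. fish is predicate in both.
Counterexample: computers and birds could be disjoint subsets of fish.

Invalid


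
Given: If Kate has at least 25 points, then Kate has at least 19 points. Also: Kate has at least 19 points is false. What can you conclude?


Modus tollens: P → Q, ¬Q ⊢ ¬P
P: Kate has at least 25 points
Q: Kate has at least 19 points
We have P → Q and Q is false.
By modus tollens, P must be false.

It is not the case that Kate has at least 25 points


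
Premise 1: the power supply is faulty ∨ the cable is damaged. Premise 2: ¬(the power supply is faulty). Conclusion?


Disjunctive syllogism: P ∨ Q, ¬P ⊢ Q
Disjunction: the power supply is faulty ∨ the cable is damaged
We know it is not the case that the power supply is faulty.
By disjunctive syllogism, the other disjunct must be true.

The cable is damaged


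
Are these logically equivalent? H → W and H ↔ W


Expression 1: H → W
Expression 2: H ↔ W
Truth table (H W | Expr1 Expr2):
  T T |   T     T
  T F |   F     F
  F T |   T     F   ← differ
  F F |   T     T
Counterexample: H=F, W=T gives Expr1 = T but Expr2 = F, so the expressions are NOT logically equivalent.

No


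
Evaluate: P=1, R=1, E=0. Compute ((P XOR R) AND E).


P XOR R = 1^1 = 0
0 AND 0 = 0

0


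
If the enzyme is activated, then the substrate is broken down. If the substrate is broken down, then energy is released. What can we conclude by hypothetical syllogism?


Hypothetical syllogism: P → Q, Q → R ⊢ P → R
Premise 1: the enzyme is activated → the substrate is broken down
Premise 2: the substrate is broken down → energy is released
Chain the implications: the middle term (the substrate is broken down) links the two.
Conclusion: If the enzyme is activated, then energy is released.

If the enzyme is activated, then energy is released.


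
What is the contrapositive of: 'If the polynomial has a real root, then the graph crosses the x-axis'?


Original: If the polynomial has a real root, then the graph crosses the x-axis
Contrapositive: If ¬Q, then ¬P
Negate Q: not (the graph crosses the x-axis)
Negate P: not (the polynomial has a real root)

If not (the graph crosses the x-axis), then not (the polynomial has a real root).


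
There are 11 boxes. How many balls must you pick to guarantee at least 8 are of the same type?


Pigeonhole: to guarantee k in one of n categories, need (k-1)×n + 1.
k = 8, n = 11
Minimum = (8-1) × 11 + 1 = 7 × 11 + 1

78


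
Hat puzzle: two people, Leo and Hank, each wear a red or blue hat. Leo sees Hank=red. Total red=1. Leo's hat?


Total red = 1, Hank = red
Red accounted for: 1
Remaining for Leo: 0
Leo's hat is blue.

blue


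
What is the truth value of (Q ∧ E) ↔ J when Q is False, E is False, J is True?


Q = False, E = False, J = True
Step 1: Q ∧ E = False AND False = False
Step 2: (False) ↔ J: true when both sides have same truth value.
Result: False ↔ True = False

False


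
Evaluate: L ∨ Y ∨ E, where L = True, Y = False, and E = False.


L = True, Y = False, E = False
Step 1: L ∨ Y = True OR False = True
Step 2: True ∨ E = True OR False = True
OR is true when at least one operand is true.

True


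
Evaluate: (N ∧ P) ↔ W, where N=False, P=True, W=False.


N = False, P = True, W = False
Expression: (N ∧ P) ↔ W
Step 1: N ∧ P = False AND True = False
Step 2: (False) ↔ W = (False iff False) = True

True


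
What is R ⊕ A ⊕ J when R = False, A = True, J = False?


R = False, A = True, J = False
Step 1: R ⊕ A = False XOR True = True
Step 2: True ⊕ J = True XOR False = True
XOR is true when an odd number of operands are true.

True


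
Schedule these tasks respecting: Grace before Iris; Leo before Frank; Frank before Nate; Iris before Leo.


Constraints: Grace before Iris; Leo before Frank; Frank before Nate; Iris before Leo
Method: repeatedly schedule the remaining task that has no remaining task required before it.
  Step 1: remaining {Iris, Grace, Frank, Nate, Leo}; every task except Grace still has a predecessor pending → schedule Grace.
  Step 2: remaining {Iris, Frank, Nate, Leo}; every task except Iris still has a predecessor pending → schedule Iris.
  Step 3: remaining {Frank, Nate, Leo}; every task except Leo still has a predecessor pending → schedule Leo.
  Step 4: remaining {Frank, Nate}; every task except Frank still has a predecessor pending → schedule Frank.
  Step 5: only Nate remains → schedule Nate.
Resulting order:

Grace → Iris → Leo → Frank → Nate


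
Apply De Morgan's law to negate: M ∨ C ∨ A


De Morgan's law: ¬(P ∨ Q ∨ R) ≡ ¬P ∧ ¬Q ∧ ¬R
¬(M ∨ C ∨ A) = ¬M ∧ ¬C ∧ ¬A

¬M ∧ ¬C ∧ ¬A


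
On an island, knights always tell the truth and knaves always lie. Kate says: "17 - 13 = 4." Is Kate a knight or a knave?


Statement: "17 - 13 = 4."
Actual: 17 - 13 = 4
Claimed: 4
Statement is TRUE → Kate tells the truth → Knight

Knight


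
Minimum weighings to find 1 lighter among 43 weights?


Each weighing has 3 outcomes (left heavy / balance / right heavy), so k weighings distinguish at most 3^k cases; splitting into three near-equal groups achieves this.
Need 3^k ≥ 43: 3^3 = 27 < 43 ≤ 3^4 = 81
k = ⌈log₃(43)⌉ = 4

4


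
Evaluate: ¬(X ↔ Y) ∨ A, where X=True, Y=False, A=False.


X = True, Y = False, A = False
Expression: ¬(X ↔ Y) ∨ A
Step 1: X ↔ Y = (True iff False) = False
Step 2: ¬(X ↔ Y) = NOT False = True
Step 3: (True) ∨ A = True OR False = True

True


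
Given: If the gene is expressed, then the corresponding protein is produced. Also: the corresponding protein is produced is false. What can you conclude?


Modus tollens: P → Q, ¬Q ⊢ ¬P
P: the gene is expressed
Q: the corresponding protein is produced
We have P → Q and Q is false.
By modus tollens, P must be false.

It is not the case that the gene is expressed


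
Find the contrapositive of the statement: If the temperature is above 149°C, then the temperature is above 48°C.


Original: If the temperature is above 149°C, then the temperature is above 48°C
Contrapositive: If ¬Q, then ¬P
Negate Q: not (the temperature is above 48°C)
Negate P: not (the temperature is above 149°C)

If not (the temperature is above 48°C), then not (the temperature is above 149°C).


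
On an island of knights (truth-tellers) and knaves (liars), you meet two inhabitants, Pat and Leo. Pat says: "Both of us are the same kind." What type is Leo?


Pat says: "Both of us are the same kind."
Case 1: Pat is a Knight (truth-teller)
  Statement is true → they ARE the same → Leo is also a Knight
Case 2: Pat is a Knave (liar)
  Statement is false → they are NOT the same → Leo is a Knight
In both cases, Leo is a Knight.

Knight


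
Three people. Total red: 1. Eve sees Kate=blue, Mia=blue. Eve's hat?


Total red = 1, seen red = 0
Own red = 1 - 0 = 1
Eve's hat is red.

red


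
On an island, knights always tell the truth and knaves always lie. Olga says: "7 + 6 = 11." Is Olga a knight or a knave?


Statement: "7 + 6 = 11."
Actual: 7 + 6 = 13
Claimed: 11
Statement is FALSE → Olga lies → Knave

Knave


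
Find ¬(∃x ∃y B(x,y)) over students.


Original: ∃x ∃y B(x,y)
Rule: ¬∀→∃, ¬∃→∀, negate predicate.
Negation: ∀x ∀y ¬B(x,y)

∀x ∀y ¬B(x,y)


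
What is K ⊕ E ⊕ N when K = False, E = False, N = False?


K = False, E = False, N = False
Step 1: K ⊕ E = False XOR False = False
Step 2: False ⊕ N = False XOR False = False
XOR is true when an odd number of operands are true.

False


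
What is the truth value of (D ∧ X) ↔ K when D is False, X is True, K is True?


D = False, X = True, K = True
Step 1: D ∧ X = False AND True = False
Step 2: (False) ↔ K: true when both sides have same truth value.
Result: False ↔ True = False

False


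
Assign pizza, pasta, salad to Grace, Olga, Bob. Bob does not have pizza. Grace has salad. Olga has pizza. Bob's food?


From clues:
  Grace → salad
  Olga → pizza
By elimination, Bob gets the remaining.

pasta


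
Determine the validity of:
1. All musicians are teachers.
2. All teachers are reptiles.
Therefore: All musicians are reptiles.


Premise 1: All musicians are teachers.
Premise 2: All teachers are reptiles.
Conclusion: All musicians are reptiles.
Barbara syllogism (AAA-1): All A are B, All B are C → All A are C.
Middle term (teachers) distributed in premise 2.

Valid


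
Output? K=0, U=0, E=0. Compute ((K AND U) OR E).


K AND U = 0&0 = 0
0 OR 0 = 0

0


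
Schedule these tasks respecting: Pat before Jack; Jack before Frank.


Constraints: Pat before Jack; Jack before Frank
Method: repeatedly schedule the remaining task that has no remaining task required before it.
  Step 1: remaining {Pat, Jack, Frank}; every task except Pat still has a predecessor pending → schedule Pat.
  Step 2: remaining {Jack, Frank}; every task except Jack still has a predecessor pending → schedule Jack.
  Step 3: only Frank remains → schedule Frank.
Resulting order:

Pat → Jack → Frank


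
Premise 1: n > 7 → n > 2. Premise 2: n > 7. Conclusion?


Modus ponens: P → Q, P ⊢ Q
P: n > 7
Q: n > 2
We have P → Q and P is true.
By modus ponens, Q must be true.

n > 2


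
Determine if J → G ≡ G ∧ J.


Expression 1: J → G
Expression 2: G ∧ J
Truth table (J G | Expr1 Expr2):
  T T |   T     T
  T F |   F     F
  F T |   T     F   ← differ
  F F |   T     F   ← differ
Counterexample: J=F, G=T gives Expr1 = T but Expr2 = F, so the expressions are NOT logically equivalent.

No


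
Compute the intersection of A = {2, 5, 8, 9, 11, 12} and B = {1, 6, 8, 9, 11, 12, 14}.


A = {2, 5, 8, 9, 11, 12}
B = {1, 6, 8, 9, 11, 12, 14}
Operation: intersection
Elements in both: 8, 9, 11, 12

{8, 9, 11, 12}


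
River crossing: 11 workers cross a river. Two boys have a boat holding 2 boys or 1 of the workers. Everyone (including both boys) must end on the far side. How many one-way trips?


Per crossing of one of the workers: boys→, one←, one of the workers→, one← = 4 trips
11 × 4 = 44, + 1 final boys→ = 45
Minimum trips = 45

45


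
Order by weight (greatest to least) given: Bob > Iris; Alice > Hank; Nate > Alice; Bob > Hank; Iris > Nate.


Constraints: Bob > Iris; Alice > Hank; Nate > Alice; Bob > Hank; Iris > Nate
Method: at each step, the next-highest is the one remaining person who never appears on the smaller side of a constraint between remaining people.
  Step 1: remaining {Bob, Hank, Alice, Nate, Iris}; on the smaller side: {Hank, Alice, Nate, Iris} → Bob is next (Bob > Iris; Bob > Hank).
  Step 2: remaining {Hank, Alice, Nate, Iris}; on the smaller side: {Hank, Alice, Nate} → Iris is next (Iris > Nate).
  Step 3: remaining {Hank, Alice, Nate}; on the smaller side: {Hank, Alice} → Nate is next (Nate > Alice).
  Step 4: remaining {Hank, Alice}; on the smaller side: {Hank} → Alice is next (Alice > Hank).
  Step 5: only Hank remains → lowest.
Final ranking (highest to lowest):

Bob > Iris > Nate > Alice > Hank


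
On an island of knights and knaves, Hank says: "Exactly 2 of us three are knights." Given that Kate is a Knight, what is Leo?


Hank claims exactly 2 knights among Hank, Kate, Leo.
Given: Kate is a Knight.

Case 1: Hank is a Knight (tells truth)
  Then exactly 2 of the three are knights.
  Counting Hank, Kate: 2 knight(s) so far. Need 0 more → Leo = Knave.
Case 2: Hank is a Knave (lies)
  Then the count is NOT 2.
  If Leo = Knight, count = 2 = 2 → claim would be true, contradicts lie.
  If Leo = Knave, count = 1 ≠ 2 → lie confirmed ✓

Leo is a Knave.

Knave


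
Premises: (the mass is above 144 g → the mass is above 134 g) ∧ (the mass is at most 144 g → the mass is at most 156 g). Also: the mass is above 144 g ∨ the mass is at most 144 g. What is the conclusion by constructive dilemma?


Constructive dilemma: (P → Q) ∧ (R → S), P ∨ R ⊢ Q ∨ S
Premise 1: the mass is above 144 g → the mass is above 134 g
Premise 2: the mass is at most 144 g → the mass is at most 156 g
Premise 3: the mass is above 144 g ∨ the mass is at most 144 g
Case 1: Assuming the mass is above 144 g, then by Premise 1, the mass is above 134 g.
Case 2: Assuming the mass is at most 144 g, then by Premise 2, the mass is at most 156 g.
Since one of the mass is above 144 g or the mass is at most 144 g must hold, we get the mass is above 134 g or the mass is at most 156 g.

The mass is above 134 g or the mass is at most 156 g.


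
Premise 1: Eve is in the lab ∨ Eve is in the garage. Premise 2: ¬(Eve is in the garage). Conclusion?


Disjunctive syllogism: P ∨ Q, ¬P ⊢ Q
Disjunction: Eve is in the lab ∨ Eve is in the garage
We know it is not the case that Eve is in the garage.
By disjunctive syllogism, the other disjunct must be true.

Eve is in the lab


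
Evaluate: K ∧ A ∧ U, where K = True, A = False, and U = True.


K = True, A = False, U = True
Step 1: K ∧ A = True AND False = False
Step 2: (False) ∧ U = (False) AND True = False
AND is true only when ALL operands are true.

False


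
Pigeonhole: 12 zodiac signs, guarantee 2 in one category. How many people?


Pigeonhole: to guarantee k in one of n categories, need (k-1)×n + 1.
k = 2, n = 12
Minimum = (2-1) × 12 + 1 = 1 × 12 + 1

13


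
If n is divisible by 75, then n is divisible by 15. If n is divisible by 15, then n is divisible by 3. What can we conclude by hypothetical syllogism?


Hypothetical syllogism: P → Q, Q → R ⊢ P → R
Premise 1: n is divisible by 75 → n is divisible by 15
Premise 2: n is divisible by 15 → n is divisible by 3
Chain the implications: the middle term (n is divisible by 15) links the two.
Conclusion: If n is divisible by 75, then n is divisible by 3.

If n is divisible by 75, then n is divisible by 3.


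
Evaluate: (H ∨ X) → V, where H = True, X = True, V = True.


H = True, X = True, V = True
Step 1: H ∨ X = True OR True = True
Step 2: (True) → V: false only when antecedent=True and V=False.
Result: True

True


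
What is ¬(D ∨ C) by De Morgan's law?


De Morgan's law: ¬(P ∨ Q) ≡ ¬P ∧ ¬Q
¬(D ∨ C) = ¬D ∧ ¬C

¬D ∧ ¬C


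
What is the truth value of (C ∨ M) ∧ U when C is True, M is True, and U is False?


C = True, M = True, U = False
Step 1: C ∨ M = True OR True = True
Step 2: True ∧ U = True AND False = False
OR is true when at least one operand is true; AND requires both.

False


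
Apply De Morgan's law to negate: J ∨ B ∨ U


De Morgan's law: ¬(P ∨ Q ∨ R) ≡ ¬P ∧ ¬Q ∧ ¬R
¬(J ∨ B ∨ U) = ¬J ∧ ¬B ∧ ¬U

¬J ∧ ¬B ∧ ¬U


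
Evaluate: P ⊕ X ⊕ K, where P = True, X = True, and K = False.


P = True, X = True, K = False
Step 1: P ⊕ X = True XOR True = False
Step 2: False ⊕ K = False XOR False = False
XOR is true when an odd number of operands are true.

False


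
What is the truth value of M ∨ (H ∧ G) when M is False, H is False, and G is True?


M = False, H = False, G = True
Step 1: H ∧ G = False AND True = False
Step 2: M ∨ False = False OR False = False
AND evaluated first (higher precedence); then OR applied.

False


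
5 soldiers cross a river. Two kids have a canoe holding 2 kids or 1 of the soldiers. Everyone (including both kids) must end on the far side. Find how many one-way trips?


Per crossing of one of the soldiers: kids→, one←, one of the soldiers→, one← = 4 trips
5 × 4 = 20, + 1 final kids→ = 21
Minimum trips = 21

21


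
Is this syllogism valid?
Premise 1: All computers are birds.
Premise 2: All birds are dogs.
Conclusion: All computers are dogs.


Premise 1: All computers are birds.
Premise 2: All birds are dogs.
Conclusion: All computers are dogs.
Barbara syllogism (AAA-1): All A are B, All B are C → All A are C.
Middle term (birds) distributed in premise 2.

Valid


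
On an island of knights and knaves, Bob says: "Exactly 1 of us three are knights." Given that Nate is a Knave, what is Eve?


Bob claims exactly 1 knights among Bob, Nate, Eve.
Given: Nate is a Knave.

Case 1: Bob is a Knight (tells truth)
  Then exactly 1 of the three are knights.
  Counting Bob, Nate: 1 knight(s) so far. Need 0 more → Eve = Knave.
Case 2: Bob is a Knave (lies)
  Then the count is NOT 1.
  If Eve = Knight, count = 1 = 1 → claim would be true, contradicts lie.
  If Eve = Knave, count = 0 ≠ 1 → lie confirmed ✓

Eve is a Knave.

Knave


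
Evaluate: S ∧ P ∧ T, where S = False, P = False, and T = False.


S = False, P = False, T = False
Step 1: S ∧ P = False AND False = False
Step 2: (False) ∧ T = (False) AND False = False
AND is true only when ALL operands are true.

False


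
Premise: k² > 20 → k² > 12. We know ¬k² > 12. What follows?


Modus tollens: P → Q, ¬Q ⊢ ¬P
P: k² > 20
Q: k² > 12
We have P → Q and Q is false.
By modus tollens, P must be false.

It is not the case that k² > 20


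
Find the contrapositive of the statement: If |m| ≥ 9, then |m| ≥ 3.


Original: If |m| ≥ 9, then |m| ≥ 3
Contrapositive: If ¬Q, then ¬P
Negate Q: not (|m| ≥ 3)
Negate P: not (|m| ≥ 9)

If not (|m| ≥ 3), then not (|m| ≥ 9).


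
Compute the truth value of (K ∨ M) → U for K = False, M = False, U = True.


K = False, M = False, U = True
Step 1: K ∨ M = False OR False = False
Step 2: (False) → U: false only when antecedent=True and U=False.
Result: True

True


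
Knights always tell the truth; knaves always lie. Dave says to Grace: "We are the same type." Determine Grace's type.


Dave says: "We are the same type."
Case 1: Dave is a Knight (truth-teller)
  Statement is true → they ARE the same → Grace is also a Knight
Case 2: Dave is a Knave (liar)
  Statement is false → they are NOT the same → Grace is a Knight
In both cases, Grace is a Knight.

Knight


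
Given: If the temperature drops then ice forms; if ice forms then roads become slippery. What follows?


Hypothetical syllogism: P → Q, Q → R ⊢ P → R
Premise 1: the temperature drops → ice forms
Premise 2: ice forms → roads become slippery
Chain the implications: the middle term (ice forms) links the two.
Conclusion: If the temperature drops, then roads become slippery.

If the temperature drops, then roads become slippery.


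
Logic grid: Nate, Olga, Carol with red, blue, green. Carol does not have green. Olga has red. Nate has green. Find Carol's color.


From clues:
  Olga → red
  Nate → green
By elimination, Carol gets the remaining.

blue


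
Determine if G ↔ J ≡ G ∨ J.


Expression 1: G ↔ J
Expression 2: G ∨ J
Truth table (G J | Expr1 Expr2):
  T T |   T     T
  T F |   F     T   ← differ
  F T |   F     T   ← differ
  F F |   T     F   ← differ
Counterexample: G=T, J=F gives Expr1 = F but Expr2 = T, so the expressions are NOT logically equivalent.

No


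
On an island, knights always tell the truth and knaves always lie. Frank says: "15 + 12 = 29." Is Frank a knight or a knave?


Statement: "15 + 12 = 29."
Actual: 15 + 12 = 27
Claimed: 29
Statement is FALSE → Frank lies → Knave

Knave


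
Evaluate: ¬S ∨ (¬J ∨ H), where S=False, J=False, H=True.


S = False, J = False, H = True
Expression: ¬S ∨ (¬J ∨ H)
Step 1: ¬J = NOT False = True
Step 2: ¬J ∨ H = True OR True = True
Step 3: ¬S = NOT False = True
Step 4: (True) ∨ (True) = True OR True = True

True


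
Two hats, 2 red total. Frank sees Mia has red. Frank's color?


Total red = 2, Mia = red
Red accounted for: 1
Remaining for Frank: 1
Frank's hat is red.

red


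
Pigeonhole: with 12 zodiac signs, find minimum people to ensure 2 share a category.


Pigeonhole: to guarantee k in one of n categories, need (k-1)×n + 1.
k = 2, n = 12
Minimum = (2-1) × 12 + 1 = 1 × 12 + 1

13


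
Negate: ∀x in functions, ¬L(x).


Original: ∀x ¬L(x)
Rule: ¬∀→∃, ¬∃→∀, negate predicate.
Negation: ∃x L(x)

∃x L(x)


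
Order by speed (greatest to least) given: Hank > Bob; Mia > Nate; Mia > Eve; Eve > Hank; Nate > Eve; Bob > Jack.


Constraints: Hank > Bob; Mia > Nate; Mia > Eve; Eve > Hank; Nate > Eve; Bob > Jack
Method: at each step, the next-highest is the one remaining person who never appears on the smaller side of a constraint between remaining people.
  Step 1: remaining {Bob, Jack, Hank, Mia, Nate, Eve}; on the smaller side: {Bob, Jack, Hank, Nate, Eve} → Mia is next (Mia > Nate; Mia > Eve).
  Step 2: remaining {Bob, Jack, Hank, Nate, Eve}; on the smaller side: {Bob, Jack, Hank, Eve} → Nate is next (Nate > Eve).
  Step 3: remaining {Bob, Jack, Hank, Eve}; on the smaller side: {Bob, Jack, Hank} → Eve is next (Eve > Hank).
  Step 4: remaining {Bob, Jack, Hank}; on the smaller side: {Bob, Jack} → Hank is next (Hank > Bob).
  Step 5: remaining {Bob, Jack}; on the smaller side: {Jack} → Bob is next (Bob > Jack).
  Step 6: only Jack remains → lowest.
Final ranking (highest to lowest):

Mia > Nate > Eve > Hank > Bob > Jack


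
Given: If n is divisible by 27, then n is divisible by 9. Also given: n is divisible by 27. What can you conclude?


Modus ponens: P → Q, P ⊢ Q
P: n is divisible by 27
Q: n is divisible by 9
We have P → Q and P is true.
By modus ponens, Q must be true.

n is divisible by 9


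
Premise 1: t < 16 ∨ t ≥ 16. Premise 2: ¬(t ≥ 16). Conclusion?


Disjunctive syllogism: P ∨ Q, ¬P ⊢ Q
Disjunction: t < 16 ∨ t ≥ 16
We know it is not the case that t ≥ 16.
By disjunctive syllogism, the other disjunct must be true.

t < 16


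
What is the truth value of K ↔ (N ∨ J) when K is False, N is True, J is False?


K = False, N = True, J = False
Step 1: N ∨ J = True OR False = True
Step 2: K ↔ (True): true when both sides have same truth value.
Result: False ↔ True = False

False


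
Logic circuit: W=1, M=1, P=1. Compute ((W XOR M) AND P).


W XOR M = 1^1 = 0
0 AND 1 = 0

0


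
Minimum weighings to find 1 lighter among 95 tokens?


Each weighing has 3 outcomes (left heavy / balance / right heavy), so k weighings distinguish at most 3^k cases; splitting into three near-equal groups achieves this.
Need 3^k ≥ 95: 3^4 = 81 < 95 ≤ 3^5 = 243
k = ⌈log₃(95)⌉ = 5

5


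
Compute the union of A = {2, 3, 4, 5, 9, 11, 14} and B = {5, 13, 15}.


A = {2, 3, 4, 5, 9, 11, 14}
B = {5, 13, 15}
Operation: union
All elements combined: 2, 3, 4, 5, 9, 11, 13, 14, 15

{2, 3, 4, 5, 9, 11, 13, 14, 15}


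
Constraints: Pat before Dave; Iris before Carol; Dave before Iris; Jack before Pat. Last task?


Constraints: Pat before Dave; Iris before Carol; Dave before Iris; Jack before Pat
The last task can have nothing scheduled after it, so it must never appear on the left of a 'before'.
Tasks appearing before some other task: Pat, Iris, Dave, Jack.
The only task not in that list is Carol → it is last.

Carol


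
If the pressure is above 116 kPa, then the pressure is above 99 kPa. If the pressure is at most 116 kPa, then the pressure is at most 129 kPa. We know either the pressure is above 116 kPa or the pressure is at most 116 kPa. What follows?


Constructive dilemma: (P → Q) ∧ (R → S), P ∨ R ⊢ Q ∨ S
Premise 1: the pressure is above 116 kPa → the pressure is above 99 kPa
Premise 2: the pressure is at most 116 kPa → the pressure is at most 129 kPa
Premise 3: the pressure is above 116 kPa ∨ the pressure is at most 116 kPa
Case 1: Assuming the pressure is above 116 kPa, then by Premise 1, the pressure is above 99 kPa.
Case 2: Assuming the pressure is at most 116 kPa, then by Premise 2, the pressure is at most 129 kPa.
Since one of the pressure is above 116 kPa or the pressure is at most 116 kPa must hold, we get the pressure is above 99 kPa or the pressure is at most 129 kPa.

The pressure is above 99 kPa or the pressure is at most 129 kPa.


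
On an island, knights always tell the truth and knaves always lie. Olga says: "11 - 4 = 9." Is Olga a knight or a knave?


Statement: "11 - 4 = 9."
Actual: 11 - 4 = 7
Claimed: 9
Statement is FALSE → Olga lies → Knave

Knave


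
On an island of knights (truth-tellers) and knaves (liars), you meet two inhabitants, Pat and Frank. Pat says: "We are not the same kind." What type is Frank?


Pat says: "We are not the same kind."
Case 1: Pat is a Knight (truth-teller)
  Statement is true → they ARE different → Frank is a Knave
Case 2: Pat is a Knave (liar)
  Statement is false → they are NOT different → Frank is a Knave
In both cases, Frank is a Knave.

Knave


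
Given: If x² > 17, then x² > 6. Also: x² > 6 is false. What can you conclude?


Modus tollens: P → Q, ¬Q ⊢ ¬P
P: x² > 17
Q: x² > 6
We have P → Q and Q is false.
By modus tollens, P must be false.

It is not the case that x² > 17


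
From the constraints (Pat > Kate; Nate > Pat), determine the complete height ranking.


Constraints: Pat > Kate; Nate > Pat
Method: at each step, the next-highest is the one remaining person who never appears on the smaller side of a constraint between remaining people.
  Step 1: remaining {Nate, Pat, Kate}; on the smaller side: {Pat, Kate} → Nate is next (Nate > Pat).
  Step 2: remaining {Pat, Kate}; on the smaller side: {Kate} → Pat is next (Pat > Kate).
  Step 3: only Kate remains → lowest.
Final ranking (highest to lowest):

Nate > Pat > Kate


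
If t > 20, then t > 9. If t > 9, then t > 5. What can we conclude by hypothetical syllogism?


Hypothetical syllogism: P → Q, Q → R ⊢ P → R
Premise 1: t > 20 → t > 9
Premise 2: t > 9 → t > 5
Chain the implications: the middle term (t > 9) links the two.
Conclusion: If t > 20, then t > 5.

If t > 20, then t > 5.


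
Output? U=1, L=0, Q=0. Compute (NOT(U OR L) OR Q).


U OR L = 1
NOT(1) = 0
0 OR 0 = 0

0


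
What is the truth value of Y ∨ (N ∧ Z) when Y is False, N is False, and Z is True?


Y = False, N = False, Z = True
Step 1: N ∧ Z = False AND True = False
Step 2: Y ∨ False = False OR False = False
AND evaluated first (higher precedence); then OR applied.

False


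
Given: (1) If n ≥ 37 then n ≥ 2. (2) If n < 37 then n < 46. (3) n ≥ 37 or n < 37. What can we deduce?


Constructive dilemma: (P → Q) ∧ (R → S), P ∨ R ⊢ Q ∨ S
Premise 1: n ≥ 37 → n ≥ 2
Premise 2: n < 37 → n < 46
Premise 3: n ≥ 37 ∨ n < 37
Case 1: Assuming n ≥ 37, then by Premise 1, n ≥ 2.
Case 2: Assuming n < 37, then by Premise 2, n < 46.
Since one of n ≥ 37 or n < 37 must hold, we get n ≥ 2 or n < 46.

n ≥ 2 or n < 46.


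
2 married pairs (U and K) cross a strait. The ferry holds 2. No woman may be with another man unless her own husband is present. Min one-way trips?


Label couples U and K.
1. WU+WK → (far: WU,WK; near: HU,HK)
2. WU ←   (far: WK; near: HU,HK,WU)
3. HU+HK → (far: HU,HK,WK; near: WU)
4. HU ←   (far: HK,WK; near: HU,WU)  — HU returns, since WU is alone on near bank
5. HU+WU → (far: all four; near: empty)
Every state respects the constraint.
Minimum trips = 5

5


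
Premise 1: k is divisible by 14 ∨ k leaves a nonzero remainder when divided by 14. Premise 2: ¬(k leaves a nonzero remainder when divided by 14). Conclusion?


Disjunctive syllogism: P ∨ Q, ¬P ⊢ Q
Disjunction: k is divisible by 14 ∨ k leaves a nonzero remainder when divided by 14
We know it is not the case that k leaves a nonzero remainder when divided by 14.
By disjunctive syllogism, the other disjunct must be true.

k is divisible by 14


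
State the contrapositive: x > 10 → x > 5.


Original: If x > 10, then x > 5
Contrapositive: If ¬Q, then ¬P
Negate Q: not (x > 5)
Negate P: not (x > 10)

If not (x > 5), then not (x > 10).


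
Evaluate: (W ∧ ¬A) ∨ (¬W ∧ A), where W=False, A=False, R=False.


W = False, A = False, R = False
Expression: (W ∧ ¬A) ∨ (¬W ∧ A)
Step 1: ¬A = NOT False = True
Step 2: W ∧ ¬A = False AND True = False
Step 3: ¬W = NOT False = True
Step 4: ¬W ∧ A = True AND False = False
Step 5: (False) ∨ (False) = False OR False = False

False


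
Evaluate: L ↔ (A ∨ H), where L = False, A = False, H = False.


L = False, A = False, H = False
Step 1: A ∨ H = False OR False = False
Step 2: L ↔ (False): true when both sides have same truth value.
Result: False ↔ False = True

True


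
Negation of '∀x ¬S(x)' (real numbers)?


Original: ∀x ¬S(x)
Rule: ¬∀→∃, ¬∃→∀, negate predicate.
Negation: ∃x S(x)

∃x S(x)


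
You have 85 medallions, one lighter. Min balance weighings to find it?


Each weighing has 3 outcomes (left heavy / balance / right heavy), so k weighings distinguish at most 3^k cases; splitting into three near-equal groups achieves this.
Need 3^k ≥ 85: 3^4 = 81 < 85 ≤ 3^5 = 243
k = ⌈log₃(85)⌉ = 5

5


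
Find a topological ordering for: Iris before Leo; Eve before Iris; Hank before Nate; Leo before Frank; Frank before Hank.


Constraints: Iris before Leo; Eve before Iris; Hank before Nate; Leo before Frank; Frank before Hank
Method: repeatedly schedule the remaining task that has no remaining task required before it.
  Step 1: remaining {Nate, Iris, Eve, Leo, Hank, Frank}; every task except Eve still has a predecessor pending → schedule Eve.
  Step 2: remaining {Nate, Iris, Leo, Hank, Frank}; every task except Iris still has a predecessor pending → schedule Iris.
  Step 3: remaining {Nate, Leo, Hank, Frank}; every task except Leo still has a predecessor pending → schedule Leo.
  Step 4: remaining {Nate, Hank, Frank}; every task except Frank still has a predecessor pending → schedule Frank.
  Step 5: remaining {Nate, Hank}; every task except Hank still has a predecessor pending → schedule Hank.
  Step 6: only Nate remains → schedule Nate.
Resulting order:

Eve → Iris → Leo → Frank → Hank → Nate


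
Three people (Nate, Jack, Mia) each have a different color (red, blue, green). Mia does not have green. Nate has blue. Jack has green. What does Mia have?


From clues:
  Jack → green
  Nate → blue
By elimination, Mia gets the remaining.

red


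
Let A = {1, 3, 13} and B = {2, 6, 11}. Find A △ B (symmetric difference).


A = {1, 3, 13}
B = {2, 6, 11}
Operation: symmetric difference
In A only: [1, 3, 13], in B only: [2, 6, 11]

{1, 2, 3, 6, 11, 13}


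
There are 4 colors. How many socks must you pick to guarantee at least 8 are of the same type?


Pigeonhole: to guarantee k in one of n categories, need (k-1)×n + 1.
k = 8, n = 4
Minimum = (8-1) × 4 + 1 = 7 × 4 + 1

29


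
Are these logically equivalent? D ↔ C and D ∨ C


Expression 1: D ↔ C
Expression 2: D ∨ C
Truth table (D C | Expr1 Expr2):
  T T |   T     T
  T F |   F     T   ← differ
  F T |   F     T   ← differ
  F F |   T     F   ← differ
Counterexample: D=T, C=F gives Expr1 = F but Expr2 = T, so the expressions are NOT logically equivalent.

No


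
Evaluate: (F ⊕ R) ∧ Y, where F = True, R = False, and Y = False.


F = True, R = False, Y = False
Step 1: F ⊕ R = True XOR False = True
Step 2: True ∧ Y = True AND False = False
XOR true when exactly one of F,R is true; then AND with Y.

False


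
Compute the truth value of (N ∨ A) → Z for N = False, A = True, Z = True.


N = False, A = True, Z = True
Step 1: N ∨ A = False OR True = True
Step 2: (True) → Z: false only when antecedent=True and Z=False.
Result: True

True


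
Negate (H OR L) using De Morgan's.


De Morgan's law: ¬(P ∨ Q) ≡ ¬P ∧ ¬Q
¬(H ∨ L) = ¬H ∧ ¬L

¬H ∧ ¬L


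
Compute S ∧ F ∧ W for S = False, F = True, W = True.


S = False, F = True, W = True
Step 1: S ∧ F = False AND True = False
Step 2: (False) ∧ W = (False) AND True = False
AND is true only when ALL operands are true.

False


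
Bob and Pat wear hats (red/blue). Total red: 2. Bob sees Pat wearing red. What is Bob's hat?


Total red = 2, Pat = red
Red accounted for: 1
Remaining for Bob: 1
Bob's hat is red.

red


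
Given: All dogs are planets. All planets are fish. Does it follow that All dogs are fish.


Premise 1: All dogs are planets.
Premise 2: All planets are fish.
Conclusion: All dogs are fish.
Barbara syllogism (AAA-1): All A are B, All B are C → All A are C.
Middle term (planets) distributed in premise 2.

Valid


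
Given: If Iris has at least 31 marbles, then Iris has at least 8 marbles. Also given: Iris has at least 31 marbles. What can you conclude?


Modus ponens: P → Q, P ⊢ Q
P: Iris has at least 31 marbles
Q: Iris has at least 8 marbles
We have P → Q and P is true.
By modus ponens, Q must be true.

Iris has at least 8 marbles


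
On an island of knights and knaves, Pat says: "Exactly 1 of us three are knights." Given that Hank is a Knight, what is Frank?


Pat claims exactly 1 knights among Pat, Hank, Frank.
Given: Hank is a Knight.

Case 1: Pat is a Knight (tells truth)
  Then exactly 1 of the three are knights.
  Counting Pat, Hank: 2 knight(s) so far. Need -1 more → impossible.
Case 2: Pat is a Knave (lies)
  Then the count is NOT 1.
  If Frank = Knave, count = 1 = 1 → claim would be true, contradicts lie.
  If Frank = Knight, count = 2 ≠ 1 → lie confirmed ✓

Frank is a Knight.

Knight


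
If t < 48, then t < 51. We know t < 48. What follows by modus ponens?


Modus ponens: P → Q, P ⊢ Q
P: t < 48
Q: t < 51
We have P → Q and P is true.
By modus ponens, Q must be true.

t < 51


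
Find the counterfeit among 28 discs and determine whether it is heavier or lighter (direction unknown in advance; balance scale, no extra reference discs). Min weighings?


Let n = 28. 56 possibilities (n discs × lighter/heavier); each weighing has 3 outcomes.
Bound for k weighings: say the first weighing puts j discs on each pan. If it tips, the 2j weighed discs remain suspects (each with a known direction) and k-1 weighings give 3^(k-1) outcomes; 3^(k-1) is odd, so 2j ≤ 3^(k-1) - 1. If it balances, the n - 2j unweighed discs remain with direction unknown: 2(n - 2j) ≤ 3^(k-1) - 1 by the same parity argument. Adding, n ≤ (3^(k-1) - 1) + (3^(k-1) - 1)/2 = (3^k - 3)/2, and the classical three-group strategy achieves this (3 discs in 2 weighings, 12 in 3, 39 in 4, 120 in 5).
So we need the smallest k with (3^k - 3)/2 ≥ 28.
k = 3: (3^3 - 3)/2 = 12 < 28 ✗
k = 4: (3^4 - 3)/2 = 39 ≥ 28 ✓

4


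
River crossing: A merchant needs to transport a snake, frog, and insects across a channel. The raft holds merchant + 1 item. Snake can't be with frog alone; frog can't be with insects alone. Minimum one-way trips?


1. merchant+frog → 2. merchant ← 3. merchant+snake → 4. merchant+frog ← 5. merchant+insects → 6. merchant ← 7. merchant+frog →
Minimum trips = 7

7
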